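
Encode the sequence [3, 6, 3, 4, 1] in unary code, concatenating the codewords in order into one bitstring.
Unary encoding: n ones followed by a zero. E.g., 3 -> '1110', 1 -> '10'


Encode each number as n ones followed by a terminating 0:
  3 -> 1110 (4 bits)
  6 -> 1111110 (7 bits)
  3 -> 1110 (4 bits)
  4 -> 11110 (5 bits)
  1 -> 10 (2 bits)
Total length = 4 + 7 + 4 + 5 + 2 = 22 bits.

Unary([3, 6, 3, 4, 1]) = 1110111111011101111010 (22 bits)


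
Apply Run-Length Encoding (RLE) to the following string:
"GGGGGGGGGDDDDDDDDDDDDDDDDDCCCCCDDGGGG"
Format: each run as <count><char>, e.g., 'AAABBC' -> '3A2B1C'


Scanning runs left to right:
  i=0: run of 'G' x 9 -> '9G'
  i=9: run of 'D' x 17 -> '17D'
  i=26: run of 'C' x 5 -> '5C'
  i=31: run of 'D' x 2 -> '2D'
  i=33: run of 'G' x 4 -> '4G'

RLE = 9G17D5C2D4G


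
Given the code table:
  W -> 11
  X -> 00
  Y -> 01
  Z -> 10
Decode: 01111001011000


Decoding:
01 -> Y
11 -> W
10 -> Z
01 -> Y
01 -> Y
10 -> Z
00 -> X


Result: YWZYYZX


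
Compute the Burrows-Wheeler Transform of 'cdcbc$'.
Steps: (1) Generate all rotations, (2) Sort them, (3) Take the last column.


Rotations (sorted):
  0: $cdcbc -> last char: c
  1: bc$cdc -> last char: c
  2: c$cdcb -> last char: b
  3: cbc$cd -> last char: d
  4: cdcbc$ -> last char: $
  5: dcbc$c -> last char: c


BWT = ccbd$c


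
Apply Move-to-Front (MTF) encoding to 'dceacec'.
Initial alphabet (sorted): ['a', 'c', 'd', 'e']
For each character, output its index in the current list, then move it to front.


MTF encoding:
'd': index 2 in ['a', 'c', 'd', 'e'] -> ['d', 'a', 'c', 'e']
'c': index 2 in ['d', 'a', 'c', 'e'] -> ['c', 'd', 'a', 'e']
'e': index 3 in ['c', 'd', 'a', 'e'] -> ['e', 'c', 'd', 'a']
'a': index 3 in ['e', 'c', 'd', 'a'] -> ['a', 'e', 'c', 'd']
'c': index 2 in ['a', 'e', 'c', 'd'] -> ['c', 'a', 'e', 'd']
'e': index 2 in ['c', 'a', 'e', 'd'] -> ['e', 'c', 'a', 'd']
'c': index 1 in ['e', 'c', 'a', 'd'] -> ['c', 'e', 'a', 'd']


Output: [2, 2, 3, 3, 2, 2, 1]


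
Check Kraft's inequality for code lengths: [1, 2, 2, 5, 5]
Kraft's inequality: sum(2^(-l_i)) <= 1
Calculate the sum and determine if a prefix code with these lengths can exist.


Sum = 2^(-1) + 2^(-2) + 2^(-2) + 2^(-5) + 2^(-5)
    = 0.5 + 0.25 + 0.25 + 0.03125 + 0.03125
    = 34/32 = 1.0625
Since 1.0625 > 1, Kraft's inequality is NOT satisfied.
A prefix code with these lengths CANNOT exist.

Kraft sum = 1.0625. Not satisfied.


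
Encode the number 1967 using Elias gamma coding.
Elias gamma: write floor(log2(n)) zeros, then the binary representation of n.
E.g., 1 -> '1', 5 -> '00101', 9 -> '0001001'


num_bits = floor(log2(1967)) + 1 = 11
leading_zeros = num_bits - 1 = 10
binary(1967) = 11110101111

Elias gamma(1967) = '0000000000' + '11110101111' = 000000000011110101111 (21 bits)


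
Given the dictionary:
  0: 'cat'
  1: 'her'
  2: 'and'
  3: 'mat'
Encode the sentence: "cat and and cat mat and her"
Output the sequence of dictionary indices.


Look up each word in the dictionary:
  'cat' -> 0
  'and' -> 2
  'and' -> 2
  'cat' -> 0
  'mat' -> 3
  'and' -> 2
  'her' -> 1

Encoded: [0, 2, 2, 0, 3, 2, 1]


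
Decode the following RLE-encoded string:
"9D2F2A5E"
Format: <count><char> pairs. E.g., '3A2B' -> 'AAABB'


Expanding each <count><char> pair:
  9D -> 'DDDDDDDDD'
  2F -> 'FF'
  2A -> 'AA'
  5E -> 'EEEEE'

Decoded = DDDDDDDDDFFAAEEEEE


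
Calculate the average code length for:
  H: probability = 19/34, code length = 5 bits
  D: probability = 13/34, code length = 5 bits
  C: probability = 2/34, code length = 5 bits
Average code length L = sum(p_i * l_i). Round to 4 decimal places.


Weighted contributions p_i * l_i:
  H: (19/34) * 5 = 95/34
  D: (13/34) * 5 = 65/34
  C: (2/34) * 5 = 10/34
Sum = (95 + 65 + 10)/34 = 170/34

L = 170/34 = 5.0000 bits/symbol


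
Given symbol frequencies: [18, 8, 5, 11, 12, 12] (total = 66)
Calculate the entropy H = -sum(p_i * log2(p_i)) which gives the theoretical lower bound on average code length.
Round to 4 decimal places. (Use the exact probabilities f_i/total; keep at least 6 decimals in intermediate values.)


Per-symbol terms -p_i * log2(p_i) with p_i = f_i/66:
  p = 18/66 = 0.272727: log2(p) = -1.874469, -p*log2(p) = 0.511219
  p = 8/66 = 0.121212: log2(p) = -3.044394, -p*log2(p) = 0.369017
  p = 5/66 = 0.075758: log2(p) = -3.722466, -p*log2(p) = 0.282005
  p = 11/66 = 0.166667: log2(p) = -2.584963, -p*log2(p) = 0.430827
  p = 12/66 = 0.181818: log2(p) = -2.459432, -p*log2(p) = 0.447169
  p = 12/66 = 0.181818: log2(p) = -2.459432, -p*log2(p) = 0.447169
H = 0.511219 + 0.369017 + 0.282005 + 0.430827 + 0.447169 + 0.447169 = 2.487406

H = 2.4874 bits/symbol


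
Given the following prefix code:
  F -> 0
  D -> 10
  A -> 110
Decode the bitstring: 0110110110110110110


Decoding step by step:
Bits 0 -> F
Bits 110 -> A
Bits 110 -> A
Bits 110 -> A
Bits 110 -> A
Bits 110 -> A
Bits 110 -> A


Decoded message: FAAAAAA


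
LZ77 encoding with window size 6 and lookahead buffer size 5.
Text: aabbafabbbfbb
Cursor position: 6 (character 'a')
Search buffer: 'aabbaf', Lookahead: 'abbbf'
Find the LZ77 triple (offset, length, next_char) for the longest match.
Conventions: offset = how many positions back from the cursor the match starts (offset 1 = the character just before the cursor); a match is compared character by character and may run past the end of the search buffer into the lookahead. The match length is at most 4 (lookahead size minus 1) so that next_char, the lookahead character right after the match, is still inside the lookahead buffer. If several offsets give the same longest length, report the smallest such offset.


Try each offset into the search buffer:
  offset=1 (pos 5, char 'f'): match length 0
  offset=2 (pos 4, char 'a'): match length 1
  offset=3 (pos 3, char 'b'): match length 0
  offset=4 (pos 2, char 'b'): match length 0
  offset=5 (pos 1, char 'a'): match length 3
  offset=6 (pos 0, char 'a'): match length 1
Longest match has length 3 at offset 5.
next_char = character at position 6 + 3 = 9 -> 'b'

Best match: offset=5, length=3 (matching 'abb' starting at position 1)
LZ77 triple: (5, 3, 'b')


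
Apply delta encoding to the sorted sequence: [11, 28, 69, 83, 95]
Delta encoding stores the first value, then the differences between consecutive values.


First value: 11
Deltas:
  28 - 11 = 17
  69 - 28 = 41
  83 - 69 = 14
  95 - 83 = 12


Delta encoded: [11, 17, 41, 14, 12]


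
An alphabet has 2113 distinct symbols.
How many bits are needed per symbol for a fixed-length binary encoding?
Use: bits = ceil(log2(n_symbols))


log2(2113) = 11.0451
Bracket: 2^11 = 2048 < 2113 <= 2^12 = 4096
So ceil(log2(2113)) = 12

bits = ceil(log2(2113)) = ceil(11.0451) = 12 bits


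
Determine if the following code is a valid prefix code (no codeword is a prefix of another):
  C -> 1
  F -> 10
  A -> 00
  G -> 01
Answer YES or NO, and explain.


Checking each pair (does one codeword prefix another?):
  C='1' vs F='10': prefix -- VIOLATION

NO -- this is NOT a valid prefix code. C (1) is a prefix of F (10).


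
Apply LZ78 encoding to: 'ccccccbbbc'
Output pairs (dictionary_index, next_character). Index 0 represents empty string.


LZ78 encoding steps:
Dictionary: {0: ''}
Step 1: w='' (idx 0), next='c' -> output (0, 'c'), add 'c' as idx 1
Step 2: w='c' (idx 1), next='c' -> output (1, 'c'), add 'cc' as idx 2
Step 3: w='cc' (idx 2), next='c' -> output (2, 'c'), add 'ccc' as idx 3
Step 4: w='' (idx 0), next='b' -> output (0, 'b'), add 'b' as idx 4
Step 5: w='b' (idx 4), next='b' -> output (4, 'b'), add 'bb' as idx 5
Step 6: w='c' (idx 1), end of input -> output (1, '')


Encoded: [(0, 'c'), (1, 'c'), (2, 'c'), (0, 'b'), (4, 'b'), (1, '')]


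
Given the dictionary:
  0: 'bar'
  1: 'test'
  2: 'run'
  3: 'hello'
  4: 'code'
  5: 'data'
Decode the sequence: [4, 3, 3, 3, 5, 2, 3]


Look up each index in the dictionary:
  4 -> 'code'
  3 -> 'hello'
  3 -> 'hello'
  3 -> 'hello'
  5 -> 'data'
  2 -> 'run'
  3 -> 'hello'

Decoded: "code hello hello hello data run hello"


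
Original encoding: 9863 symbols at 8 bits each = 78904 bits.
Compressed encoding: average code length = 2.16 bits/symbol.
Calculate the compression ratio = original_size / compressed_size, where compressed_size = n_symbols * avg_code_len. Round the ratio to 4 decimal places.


original_size = n_symbols * orig_bits = 9863 * 8 = 78904 bits
compressed_size = n_symbols * avg_code_len = 9863 * 2.16 = 21304.08 bits
ratio = original_size / compressed_size = 78904 / 21304.08 = 3.7037

Compression ratio = 3.7037


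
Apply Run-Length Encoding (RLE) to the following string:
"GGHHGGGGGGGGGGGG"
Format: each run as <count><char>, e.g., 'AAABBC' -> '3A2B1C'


Scanning runs left to right:
  i=0: run of 'G' x 2 -> '2G'
  i=2: run of 'H' x 2 -> '2H'
  i=4: run of 'G' x 12 -> '12G'

RLE = 2G2H12G


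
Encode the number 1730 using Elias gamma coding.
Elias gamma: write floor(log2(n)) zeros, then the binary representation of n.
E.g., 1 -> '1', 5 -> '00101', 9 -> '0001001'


num_bits = floor(log2(1730)) + 1 = 11
leading_zeros = num_bits - 1 = 10
binary(1730) = 11011000010

Elias gamma(1730) = '0000000000' + '11011000010' = 000000000011011000010 (21 bits)


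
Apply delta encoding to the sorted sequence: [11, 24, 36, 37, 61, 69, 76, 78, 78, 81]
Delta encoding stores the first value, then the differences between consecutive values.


First value: 11
Deltas:
  24 - 11 = 13
  36 - 24 = 12
  37 - 36 = 1
  61 - 37 = 24
  69 - 61 = 8
  76 - 69 = 7
  78 - 76 = 2
  78 - 78 = 0
  81 - 78 = 3


Delta encoded: [11, 13, 12, 1, 24, 8, 7, 2, 0, 3]


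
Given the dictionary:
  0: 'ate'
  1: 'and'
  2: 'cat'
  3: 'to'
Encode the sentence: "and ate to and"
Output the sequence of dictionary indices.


Look up each word in the dictionary:
  'and' -> 1
  'ate' -> 0
  'to' -> 3
  'and' -> 1

Encoded: [1, 0, 3, 1]


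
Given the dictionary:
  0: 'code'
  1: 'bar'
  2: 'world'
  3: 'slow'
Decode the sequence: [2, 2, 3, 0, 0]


Look up each index in the dictionary:
  2 -> 'world'
  2 -> 'world'
  3 -> 'slow'
  0 -> 'code'
  0 -> 'code'

Decoded: "world world slow code code"


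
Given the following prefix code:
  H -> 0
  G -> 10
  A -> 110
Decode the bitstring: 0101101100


Decoding step by step:
Bits 0 -> H
Bits 10 -> G
Bits 110 -> A
Bits 110 -> A
Bits 0 -> H


Decoded message: HGAAH


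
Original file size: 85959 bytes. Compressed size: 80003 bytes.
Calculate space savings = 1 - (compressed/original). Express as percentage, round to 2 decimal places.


ratio = compressed/original = 80003/85959 = 0.930711
savings = 1 - ratio = 1 - 0.930711 = 0.069289
as a percentage: 0.069289 * 100 = 6.93%

Space savings = 1 - 80003/85959 = 6.93%


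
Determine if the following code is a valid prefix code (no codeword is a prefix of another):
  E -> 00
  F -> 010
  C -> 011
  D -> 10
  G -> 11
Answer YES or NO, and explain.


Checking each pair (does one codeword prefix another?):
  E='00' vs F='010': no prefix
  E='00' vs C='011': no prefix
  E='00' vs D='10': no prefix
  E='00' vs G='11': no prefix
  F='010' vs E='00': no prefix
  F='010' vs C='011': no prefix
  F='010' vs D='10': no prefix
  F='010' vs G='11': no prefix
  C='011' vs E='00': no prefix
  C='011' vs F='010': no prefix
  C='011' vs D='10': no prefix
  C='011' vs G='11': no prefix
  D='10' vs E='00': no prefix
  D='10' vs F='010': no prefix
  D='10' vs C='011': no prefix
  D='10' vs G='11': no prefix
  G='11' vs E='00': no prefix
  G='11' vs F='010': no prefix
  G='11' vs C='011': no prefix
  G='11' vs D='10': no prefix
No violation found over all pairs.

YES -- this is a valid prefix code. No codeword is a prefix of any other codeword.


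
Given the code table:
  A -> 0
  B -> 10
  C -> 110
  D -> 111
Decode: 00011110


Decoding:
0 -> A
0 -> A
0 -> A
111 -> D
10 -> B


Result: AAADB


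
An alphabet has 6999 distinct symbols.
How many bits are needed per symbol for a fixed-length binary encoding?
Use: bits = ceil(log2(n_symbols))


log2(6999) = 12.7729
Bracket: 2^12 = 4096 < 6999 <= 2^13 = 8192
So ceil(log2(6999)) = 13

bits = ceil(log2(6999)) = ceil(12.7729) = 13 bits


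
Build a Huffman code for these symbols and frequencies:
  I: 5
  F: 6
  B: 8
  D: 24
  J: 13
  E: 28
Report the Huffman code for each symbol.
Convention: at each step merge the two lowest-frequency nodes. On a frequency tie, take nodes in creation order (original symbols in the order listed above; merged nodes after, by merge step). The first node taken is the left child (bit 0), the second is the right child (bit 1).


Huffman tree construction:
Step 1: Merge I(5) + F(6) = 11
Step 2: Merge B(8) + (I+F)(11) = 19
Step 3: Merge J(13) + (B+(I+F))(19) = 32
Step 4: Merge D(24) + E(28) = 52
Step 5: Merge (J+(B+(I+F)))(32) + (D+E)(52) = 84
Read each symbol's code off the tree from the root (left child = 0, right child = 1).

Codes:
  I: 0110 (length 4)
  F: 0111 (length 4)
  B: 010 (length 3)
  D: 10 (length 2)
  J: 00 (length 2)
  E: 11 (length 2)
Average code length: 198/84 = 2.3571 bits/symbol


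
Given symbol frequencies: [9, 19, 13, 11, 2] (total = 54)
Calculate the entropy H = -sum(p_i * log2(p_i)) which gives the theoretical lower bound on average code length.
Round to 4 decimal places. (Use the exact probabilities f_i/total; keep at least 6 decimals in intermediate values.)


Per-symbol terms -p_i * log2(p_i) with p_i = f_i/54:
  p = 9/54 = 0.166667: log2(p) = -2.584963, -p*log2(p) = 0.430827
  p = 19/54 = 0.351852: log2(p) = -1.506960, -p*log2(p) = 0.530227
  p = 13/54 = 0.240741: log2(p) = -2.054448, -p*log2(p) = 0.494589
  p = 11/54 = 0.203704: log2(p) = -2.295456, -p*log2(p) = 0.467593
  p = 2/54 = 0.037037: log2(p) = -4.754888, -p*log2(p) = 0.176107
H = 0.430827 + 0.530227 + 0.494589 + 0.467593 + 0.176107 = 2.099343

H = 2.0993 bits/symbol


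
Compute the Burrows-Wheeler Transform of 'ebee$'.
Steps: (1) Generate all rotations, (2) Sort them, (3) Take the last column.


Rotations (sorted):
  0: $ebee -> last char: e
  1: bee$e -> last char: e
  2: e$ebe -> last char: e
  3: ebee$ -> last char: $
  4: ee$eb -> last char: b


BWT = eee$b


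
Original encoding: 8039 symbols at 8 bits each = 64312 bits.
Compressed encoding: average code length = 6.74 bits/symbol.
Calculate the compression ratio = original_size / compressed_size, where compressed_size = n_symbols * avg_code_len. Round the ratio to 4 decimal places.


original_size = n_symbols * orig_bits = 8039 * 8 = 64312 bits
compressed_size = n_symbols * avg_code_len = 8039 * 6.74 = 54182.86 bits
ratio = original_size / compressed_size = 64312 / 54182.86 = 1.1869

Compression ratio = 1.1869


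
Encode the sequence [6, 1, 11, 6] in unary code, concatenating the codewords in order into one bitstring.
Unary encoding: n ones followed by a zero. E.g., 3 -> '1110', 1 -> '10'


Encode each number as n ones followed by a terminating 0:
  6 -> 1111110 (7 bits)
  1 -> 10 (2 bits)
  11 -> 111111111110 (12 bits)
  6 -> 1111110 (7 bits)
Total length = 7 + 2 + 12 + 7 = 28 bits.

Unary([6, 1, 11, 6]) = 1111110101111111111101111110 (28 bits)


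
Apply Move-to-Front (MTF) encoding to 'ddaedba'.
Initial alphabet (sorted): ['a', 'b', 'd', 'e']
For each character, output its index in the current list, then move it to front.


MTF encoding:
'd': index 2 in ['a', 'b', 'd', 'e'] -> ['d', 'a', 'b', 'e']
'd': index 0 in ['d', 'a', 'b', 'e'] -> ['d', 'a', 'b', 'e']
'a': index 1 in ['d', 'a', 'b', 'e'] -> ['a', 'd', 'b', 'e']
'e': index 3 in ['a', 'd', 'b', 'e'] -> ['e', 'a', 'd', 'b']
'd': index 2 in ['e', 'a', 'd', 'b'] -> ['d', 'e', 'a', 'b']
'b': index 3 in ['d', 'e', 'a', 'b'] -> ['b', 'd', 'e', 'a']
'a': index 3 in ['b', 'd', 'e', 'a'] -> ['a', 'b', 'd', 'e']


Output: [2, 0, 1, 3, 2, 3, 3]


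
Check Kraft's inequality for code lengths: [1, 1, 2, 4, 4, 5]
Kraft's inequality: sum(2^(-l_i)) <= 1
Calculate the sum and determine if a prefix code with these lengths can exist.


Sum = 2^(-1) + 2^(-1) + 2^(-2) + 2^(-4) + 2^(-4) + 2^(-5)
    = 0.5 + 0.5 + 0.25 + 0.0625 + 0.0625 + 0.03125
    = 45/32 = 1.40625
Since 1.40625 > 1, Kraft's inequality is NOT satisfied.
A prefix code with these lengths CANNOT exist.

Kraft sum = 1.40625. Not satisfied.


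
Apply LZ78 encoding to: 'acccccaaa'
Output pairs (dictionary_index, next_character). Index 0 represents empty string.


LZ78 encoding steps:
Dictionary: {0: ''}
Step 1: w='' (idx 0), next='a' -> output (0, 'a'), add 'a' as idx 1
Step 2: w='' (idx 0), next='c' -> output (0, 'c'), add 'c' as idx 2
Step 3: w='c' (idx 2), next='c' -> output (2, 'c'), add 'cc' as idx 3
Step 4: w='cc' (idx 3), next='a' -> output (3, 'a'), add 'cca' as idx 4
Step 5: w='a' (idx 1), next='a' -> output (1, 'a'), add 'aa' as idx 5


Encoded: [(0, 'a'), (0, 'c'), (2, 'c'), (3, 'a'), (1, 'a')]


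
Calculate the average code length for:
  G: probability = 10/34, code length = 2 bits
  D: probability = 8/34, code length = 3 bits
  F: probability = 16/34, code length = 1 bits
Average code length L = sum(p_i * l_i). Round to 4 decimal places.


Weighted contributions p_i * l_i:
  G: (10/34) * 2 = 20/34
  D: (8/34) * 3 = 24/34
  F: (16/34) * 1 = 16/34
Sum = (20 + 24 + 16)/34 = 60/34

L = 60/34 = 1.7647 bits/symbol


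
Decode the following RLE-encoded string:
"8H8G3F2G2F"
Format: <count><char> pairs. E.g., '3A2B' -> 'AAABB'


Expanding each <count><char> pair:
  8H -> 'HHHHHHHH'
  8G -> 'GGGGGGGG'
  3F -> 'FFF'
  2G -> 'GG'
  2F -> 'FF'

Decoded = HHHHHHHHGGGGGGGGFFFGGFF


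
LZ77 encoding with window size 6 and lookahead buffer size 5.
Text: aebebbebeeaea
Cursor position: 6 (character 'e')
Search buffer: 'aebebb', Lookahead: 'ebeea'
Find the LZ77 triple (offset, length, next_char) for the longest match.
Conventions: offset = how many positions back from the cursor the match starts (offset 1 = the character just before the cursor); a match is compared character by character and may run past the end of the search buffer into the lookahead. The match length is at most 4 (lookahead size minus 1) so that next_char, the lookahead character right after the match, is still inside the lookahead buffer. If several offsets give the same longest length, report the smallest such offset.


Try each offset into the search buffer:
  offset=1 (pos 5, char 'b'): match length 0
  offset=2 (pos 4, char 'b'): match length 0
  offset=3 (pos 3, char 'e'): match length 2
  offset=4 (pos 2, char 'b'): match length 0
  offset=5 (pos 1, char 'e'): match length 3
  offset=6 (pos 0, char 'a'): match length 0
Longest match has length 3 at offset 5.
next_char = character at position 6 + 3 = 9 -> 'e'

Best match: offset=5, length=3 (matching 'ebe' starting at position 1)
LZ77 triple: (5, 3, 'e')


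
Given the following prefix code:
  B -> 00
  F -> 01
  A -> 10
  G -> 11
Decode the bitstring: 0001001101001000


Decoding step by step:
Bits 00 -> B
Bits 01 -> F
Bits 00 -> B
Bits 11 -> G
Bits 01 -> F
Bits 00 -> B
Bits 10 -> A
Bits 00 -> B


Decoded message: BFBGFBAB


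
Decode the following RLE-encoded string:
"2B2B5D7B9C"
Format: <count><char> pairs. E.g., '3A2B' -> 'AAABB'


Expanding each <count><char> pair:
  2B -> 'BB'
  2B -> 'BB'
  5D -> 'DDDDD'
  7B -> 'BBBBBBB'
  9C -> 'CCCCCCCCC'

Decoded = BBBBDDDDDBBBBBBBCCCCCCCCC


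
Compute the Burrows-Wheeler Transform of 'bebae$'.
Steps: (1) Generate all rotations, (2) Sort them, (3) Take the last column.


Rotations (sorted):
  0: $bebae -> last char: e
  1: ae$beb -> last char: b
  2: bae$be -> last char: e
  3: bebae$ -> last char: $
  4: e$beba -> last char: a
  5: ebae$b -> last char: b


BWT = ebe$ab


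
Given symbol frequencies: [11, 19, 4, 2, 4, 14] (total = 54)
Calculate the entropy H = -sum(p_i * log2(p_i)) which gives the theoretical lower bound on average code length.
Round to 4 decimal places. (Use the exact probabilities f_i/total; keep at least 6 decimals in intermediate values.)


Per-symbol terms -p_i * log2(p_i) with p_i = f_i/54:
  p = 11/54 = 0.203704: log2(p) = -2.295456, -p*log2(p) = 0.467593
  p = 19/54 = 0.351852: log2(p) = -1.506960, -p*log2(p) = 0.530227
  p = 4/54 = 0.074074: log2(p) = -3.754888, -p*log2(p) = 0.278140
  p = 2/54 = 0.037037: log2(p) = -4.754888, -p*log2(p) = 0.176107
  p = 4/54 = 0.074074: log2(p) = -3.754888, -p*log2(p) = 0.278140
  p = 14/54 = 0.259259: log2(p) = -1.947533, -p*log2(p) = 0.504916
H = 0.467593 + 0.530227 + 0.278140 + 0.176107 + 0.278140 + 0.504916 = 2.235123

H = 2.2351 bits/symbol


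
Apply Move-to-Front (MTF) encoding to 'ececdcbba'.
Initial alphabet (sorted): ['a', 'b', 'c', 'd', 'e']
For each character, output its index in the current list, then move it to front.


MTF encoding:
'e': index 4 in ['a', 'b', 'c', 'd', 'e'] -> ['e', 'a', 'b', 'c', 'd']
'c': index 3 in ['e', 'a', 'b', 'c', 'd'] -> ['c', 'e', 'a', 'b', 'd']
'e': index 1 in ['c', 'e', 'a', 'b', 'd'] -> ['e', 'c', 'a', 'b', 'd']
'c': index 1 in ['e', 'c', 'a', 'b', 'd'] -> ['c', 'e', 'a', 'b', 'd']
'd': index 4 in ['c', 'e', 'a', 'b', 'd'] -> ['d', 'c', 'e', 'a', 'b']
'c': index 1 in ['d', 'c', 'e', 'a', 'b'] -> ['c', 'd', 'e', 'a', 'b']
'b': index 4 in ['c', 'd', 'e', 'a', 'b'] -> ['b', 'c', 'd', 'e', 'a']
'b': index 0 in ['b', 'c', 'd', 'e', 'a'] -> ['b', 'c', 'd', 'e', 'a']
'a': index 4 in ['b', 'c', 'd', 'e', 'a'] -> ['a', 'b', 'c', 'd', 'e']


Output: [4, 3, 1, 1, 4, 1, 4, 0, 4]


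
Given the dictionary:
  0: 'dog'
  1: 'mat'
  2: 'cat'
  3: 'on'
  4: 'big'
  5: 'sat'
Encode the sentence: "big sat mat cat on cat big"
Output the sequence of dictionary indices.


Look up each word in the dictionary:
  'big' -> 4
  'sat' -> 5
  'mat' -> 1
  'cat' -> 2
  'on' -> 3
  'cat' -> 2
  'big' -> 4

Encoded: [4, 5, 1, 2, 3, 2, 4]


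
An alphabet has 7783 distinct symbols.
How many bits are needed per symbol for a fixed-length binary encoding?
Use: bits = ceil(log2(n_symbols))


log2(7783) = 12.9261
Bracket: 2^12 = 4096 < 7783 <= 2^13 = 8192
So ceil(log2(7783)) = 13

bits = ceil(log2(7783)) = ceil(12.9261) = 13 bits


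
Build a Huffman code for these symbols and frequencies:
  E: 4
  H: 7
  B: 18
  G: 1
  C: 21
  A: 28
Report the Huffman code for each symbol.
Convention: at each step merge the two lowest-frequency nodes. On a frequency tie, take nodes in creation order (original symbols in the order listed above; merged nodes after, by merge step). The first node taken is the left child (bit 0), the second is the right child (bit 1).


Huffman tree construction:
Step 1: Merge G(1) + E(4) = 5
Step 2: Merge (G+E)(5) + H(7) = 12
Step 3: Merge ((G+E)+H)(12) + B(18) = 30
Step 4: Merge C(21) + A(28) = 49
Step 5: Merge (((G+E)+H)+B)(30) + (C+A)(49) = 79
Read each symbol's code off the tree from the root (left child = 0, right child = 1).

Codes:
  E: 0001 (length 4)
  H: 001 (length 3)
  B: 01 (length 2)
  G: 0000 (length 4)
  C: 10 (length 2)
  A: 11 (length 2)
Average code length: 175/79 = 2.2152 bits/symbol


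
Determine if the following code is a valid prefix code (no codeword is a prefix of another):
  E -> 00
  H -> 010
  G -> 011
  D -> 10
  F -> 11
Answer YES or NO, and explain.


Checking each pair (does one codeword prefix another?):
  E='00' vs H='010': no prefix
  E='00' vs G='011': no prefix
  E='00' vs D='10': no prefix
  E='00' vs F='11': no prefix
  H='010' vs E='00': no prefix
  H='010' vs G='011': no prefix
  H='010' vs D='10': no prefix
  H='010' vs F='11': no prefix
  G='011' vs E='00': no prefix
  G='011' vs H='010': no prefix
  G='011' vs D='10': no prefix
  G='011' vs F='11': no prefix
  D='10' vs E='00': no prefix
  D='10' vs H='010': no prefix
  D='10' vs G='011': no prefix
  D='10' vs F='11': no prefix
  F='11' vs E='00': no prefix
  F='11' vs H='010': no prefix
  F='11' vs G='011': no prefix
  F='11' vs D='10': no prefix
No violation found over all pairs.

YES -- this is a valid prefix code. No codeword is a prefix of any other codeword.


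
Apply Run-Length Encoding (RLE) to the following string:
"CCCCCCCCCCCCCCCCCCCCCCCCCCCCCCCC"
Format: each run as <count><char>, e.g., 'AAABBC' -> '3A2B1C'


Scanning runs left to right:
  i=0: run of 'C' x 32 -> '32C'

RLE = 32C


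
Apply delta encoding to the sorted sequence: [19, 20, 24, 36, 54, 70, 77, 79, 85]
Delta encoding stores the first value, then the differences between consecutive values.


First value: 19
Deltas:
  20 - 19 = 1
  24 - 20 = 4
  36 - 24 = 12
  54 - 36 = 18
  70 - 54 = 16
  77 - 70 = 7
  79 - 77 = 2
  85 - 79 = 6


Delta encoded: [19, 1, 4, 12, 18, 16, 7, 2, 6]


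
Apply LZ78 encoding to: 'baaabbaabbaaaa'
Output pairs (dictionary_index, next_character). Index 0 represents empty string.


LZ78 encoding steps:
Dictionary: {0: ''}
Step 1: w='' (idx 0), next='b' -> output (0, 'b'), add 'b' as idx 1
Step 2: w='' (idx 0), next='a' -> output (0, 'a'), add 'a' as idx 2
Step 3: w='a' (idx 2), next='a' -> output (2, 'a'), add 'aa' as idx 3
Step 4: w='b' (idx 1), next='b' -> output (1, 'b'), add 'bb' as idx 4
Step 5: w='aa' (idx 3), next='b' -> output (3, 'b'), add 'aab' as idx 5
Step 6: w='b' (idx 1), next='a' -> output (1, 'a'), add 'ba' as idx 6
Step 7: w='aa' (idx 3), next='a' -> output (3, 'a'), add 'aaa' as idx 7


Encoded: [(0, 'b'), (0, 'a'), (2, 'a'), (1, 'b'), (3, 'b'), (1, 'a'), (3, 'a')]


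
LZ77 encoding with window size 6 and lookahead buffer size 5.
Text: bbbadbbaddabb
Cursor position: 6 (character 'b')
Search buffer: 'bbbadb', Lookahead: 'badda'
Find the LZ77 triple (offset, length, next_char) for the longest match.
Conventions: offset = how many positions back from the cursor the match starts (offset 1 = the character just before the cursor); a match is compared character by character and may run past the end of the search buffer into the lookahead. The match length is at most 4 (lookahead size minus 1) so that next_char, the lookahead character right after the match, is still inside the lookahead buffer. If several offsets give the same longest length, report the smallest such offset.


Try each offset into the search buffer:
  offset=1 (pos 5, char 'b'): match length 1
  offset=2 (pos 4, char 'd'): match length 0
  offset=3 (pos 3, char 'a'): match length 0
  offset=4 (pos 2, char 'b'): match length 3
  offset=5 (pos 1, char 'b'): match length 1
  offset=6 (pos 0, char 'b'): match length 1
Longest match has length 3 at offset 4.
next_char = character at position 6 + 3 = 9 -> 'd'

Best match: offset=4, length=3 (matching 'bad' starting at position 2)
LZ77 triple: (4, 3, 'd')


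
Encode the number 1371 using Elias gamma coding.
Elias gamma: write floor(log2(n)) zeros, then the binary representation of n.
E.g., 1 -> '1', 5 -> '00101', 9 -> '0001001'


num_bits = floor(log2(1371)) + 1 = 11
leading_zeros = num_bits - 1 = 10
binary(1371) = 10101011011

Elias gamma(1371) = '0000000000' + '10101011011' = 000000000010101011011 (21 bits)


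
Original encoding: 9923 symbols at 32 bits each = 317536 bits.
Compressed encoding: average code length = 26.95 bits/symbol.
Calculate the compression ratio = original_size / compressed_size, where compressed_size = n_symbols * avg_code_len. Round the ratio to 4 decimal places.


original_size = n_symbols * orig_bits = 9923 * 32 = 317536 bits
compressed_size = n_symbols * avg_code_len = 9923 * 26.95 = 267424.85 bits
ratio = original_size / compressed_size = 317536 / 267424.85 = 1.1874

Compression ratio = 1.1874


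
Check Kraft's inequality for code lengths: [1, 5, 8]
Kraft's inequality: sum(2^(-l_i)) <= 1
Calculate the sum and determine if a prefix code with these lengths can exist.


Sum = 2^(-1) + 2^(-5) + 2^(-8)
    = 0.5 + 0.03125 + 0.00390625
    = 137/256 = 0.53515625
Since 0.53515625 <= 1, Kraft's inequality IS satisfied.
A prefix code with these lengths CAN exist.

Kraft sum = 0.53515625. Satisfied.


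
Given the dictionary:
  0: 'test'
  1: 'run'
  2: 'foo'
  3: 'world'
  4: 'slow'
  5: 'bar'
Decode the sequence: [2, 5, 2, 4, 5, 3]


Look up each index in the dictionary:
  2 -> 'foo'
  5 -> 'bar'
  2 -> 'foo'
  4 -> 'slow'
  5 -> 'bar'
  3 -> 'world'

Decoded: "foo bar foo slow bar world"


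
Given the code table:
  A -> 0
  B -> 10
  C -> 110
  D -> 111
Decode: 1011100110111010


Decoding:
10 -> B
111 -> D
0 -> A
0 -> A
110 -> C
111 -> D
0 -> A
10 -> B


Result: BDAACDAB


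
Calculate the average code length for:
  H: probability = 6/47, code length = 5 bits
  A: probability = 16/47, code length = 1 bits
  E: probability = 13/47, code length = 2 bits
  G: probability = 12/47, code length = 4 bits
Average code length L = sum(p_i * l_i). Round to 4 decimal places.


Weighted contributions p_i * l_i:
  H: (6/47) * 5 = 30/47
  A: (16/47) * 1 = 16/47
  E: (13/47) * 2 = 26/47
  G: (12/47) * 4 = 48/47
Sum = (30 + 16 + 26 + 48)/47 = 120/47

L = 120/47 = 2.5532 bits/symbol


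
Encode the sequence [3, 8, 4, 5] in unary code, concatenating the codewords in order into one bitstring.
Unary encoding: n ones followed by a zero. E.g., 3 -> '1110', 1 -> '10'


Encode each number as n ones followed by a terminating 0:
  3 -> 1110 (4 bits)
  8 -> 111111110 (9 bits)
  4 -> 11110 (5 bits)
  5 -> 111110 (6 bits)
Total length = 4 + 9 + 5 + 6 = 24 bits.

Unary([3, 8, 4, 5]) = 111011111111011110111110 (24 bits)


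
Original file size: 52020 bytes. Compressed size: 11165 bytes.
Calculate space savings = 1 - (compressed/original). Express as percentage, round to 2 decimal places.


ratio = compressed/original = 11165/52020 = 0.214629
savings = 1 - ratio = 1 - 0.214629 = 0.785371
as a percentage: 0.785371 * 100 = 78.54%

Space savings = 1 - 11165/52020 = 78.54%


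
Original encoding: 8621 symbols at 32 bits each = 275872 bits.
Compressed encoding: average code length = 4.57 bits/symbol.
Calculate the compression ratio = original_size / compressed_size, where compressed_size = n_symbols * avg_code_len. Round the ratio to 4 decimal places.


original_size = n_symbols * orig_bits = 8621 * 32 = 275872 bits
compressed_size = n_symbols * avg_code_len = 8621 * 4.57 = 39397.97 bits
ratio = original_size / compressed_size = 275872 / 39397.97 = 7.0022

Compression ratio = 7.0022


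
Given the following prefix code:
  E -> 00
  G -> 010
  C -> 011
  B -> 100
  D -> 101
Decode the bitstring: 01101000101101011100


Decoding step by step:
Bits 011 -> C
Bits 010 -> G
Bits 00 -> E
Bits 101 -> D
Bits 101 -> D
Bits 011 -> C
Bits 100 -> B


Decoded message: CGEDDCB


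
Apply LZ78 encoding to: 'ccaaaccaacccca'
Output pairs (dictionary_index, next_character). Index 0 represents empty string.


LZ78 encoding steps:
Dictionary: {0: ''}
Step 1: w='' (idx 0), next='c' -> output (0, 'c'), add 'c' as idx 1
Step 2: w='c' (idx 1), next='a' -> output (1, 'a'), add 'ca' as idx 2
Step 3: w='' (idx 0), next='a' -> output (0, 'a'), add 'a' as idx 3
Step 4: w='a' (idx 3), next='c' -> output (3, 'c'), add 'ac' as idx 4
Step 5: w='ca' (idx 2), next='a' -> output (2, 'a'), add 'caa' as idx 5
Step 6: w='c' (idx 1), next='c' -> output (1, 'c'), add 'cc' as idx 6
Step 7: w='cc' (idx 6), next='a' -> output (6, 'a'), add 'cca' as idx 7


Encoded: [(0, 'c'), (1, 'a'), (0, 'a'), (3, 'c'), (2, 'a'), (1, 'c'), (6, 'a')]


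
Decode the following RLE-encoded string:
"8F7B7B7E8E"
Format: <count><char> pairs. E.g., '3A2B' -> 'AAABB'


Expanding each <count><char> pair:
  8F -> 'FFFFFFFF'
  7B -> 'BBBBBBB'
  7B -> 'BBBBBBB'
  7E -> 'EEEEEEE'
  8E -> 'EEEEEEEE'

Decoded = FFFFFFFFBBBBBBBBBBBBBBEEEEEEEEEEEEEEE


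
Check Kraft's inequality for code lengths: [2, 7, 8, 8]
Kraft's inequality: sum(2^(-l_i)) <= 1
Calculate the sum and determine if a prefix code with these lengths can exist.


Sum = 2^(-2) + 2^(-7) + 2^(-8) + 2^(-8)
    = 0.25 + 0.0078125 + 0.00390625 + 0.00390625
    = 68/256 = 0.265625
Since 0.265625 <= 1, Kraft's inequality IS satisfied.
A prefix code with these lengths CAN exist.

Kraft sum = 0.265625. Satisfied.


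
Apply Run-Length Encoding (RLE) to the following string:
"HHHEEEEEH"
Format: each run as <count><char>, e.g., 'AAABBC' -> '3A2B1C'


Scanning runs left to right:
  i=0: run of 'H' x 3 -> '3H'
  i=3: run of 'E' x 5 -> '5E'
  i=8: run of 'H' x 1 -> '1H'

RLE = 3H5E1H


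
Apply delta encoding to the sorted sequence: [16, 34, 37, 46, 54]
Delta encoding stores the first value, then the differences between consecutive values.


First value: 16
Deltas:
  34 - 16 = 18
  37 - 34 = 3
  46 - 37 = 9
  54 - 46 = 8


Delta encoded: [16, 18, 3, 9, 8]


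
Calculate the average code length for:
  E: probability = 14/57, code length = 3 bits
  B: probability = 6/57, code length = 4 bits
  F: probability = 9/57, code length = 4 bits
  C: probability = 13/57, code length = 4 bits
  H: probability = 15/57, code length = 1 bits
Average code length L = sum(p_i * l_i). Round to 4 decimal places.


Weighted contributions p_i * l_i:
  E: (14/57) * 3 = 42/57
  B: (6/57) * 4 = 24/57
  F: (9/57) * 4 = 36/57
  C: (13/57) * 4 = 52/57
  H: (15/57) * 1 = 15/57
Sum = (42 + 24 + 36 + 52 + 15)/57 = 169/57

L = 169/57 = 2.9649 bits/symbol


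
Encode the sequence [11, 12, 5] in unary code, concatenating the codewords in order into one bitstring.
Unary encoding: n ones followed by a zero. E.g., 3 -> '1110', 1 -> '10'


Encode each number as n ones followed by a terminating 0:
  11 -> 111111111110 (12 bits)
  12 -> 1111111111110 (13 bits)
  5 -> 111110 (6 bits)
Total length = 12 + 13 + 6 = 31 bits.

Unary([11, 12, 5]) = 1111111111101111111111110111110 (31 bits)


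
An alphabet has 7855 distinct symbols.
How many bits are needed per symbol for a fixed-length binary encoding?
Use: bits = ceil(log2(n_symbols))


log2(7855) = 12.9394
Bracket: 2^12 = 4096 < 7855 <= 2^13 = 8192
So ceil(log2(7855)) = 13

bits = ceil(log2(7855)) = ceil(12.9394) = 13 bits


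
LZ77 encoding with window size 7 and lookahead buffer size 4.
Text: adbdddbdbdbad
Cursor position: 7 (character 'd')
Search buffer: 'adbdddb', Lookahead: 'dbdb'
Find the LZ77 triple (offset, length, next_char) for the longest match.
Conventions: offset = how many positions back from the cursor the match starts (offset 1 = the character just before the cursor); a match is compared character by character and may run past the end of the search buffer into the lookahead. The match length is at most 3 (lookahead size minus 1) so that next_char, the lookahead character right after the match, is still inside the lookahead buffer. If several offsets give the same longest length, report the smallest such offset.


Try each offset into the search buffer:
  offset=1 (pos 6, char 'b'): match length 0
  offset=2 (pos 5, char 'd'): match length 3
  offset=3 (pos 4, char 'd'): match length 1
  offset=4 (pos 3, char 'd'): match length 1
  offset=5 (pos 2, char 'b'): match length 0
  offset=6 (pos 1, char 'd'): match length 3
  offset=7 (pos 0, char 'a'): match length 0
Longest match has length 3, found at offsets 2, 6; take the smallest, offset 2.
next_char = character at position 7 + 3 = 10 -> 'b'

Best match: offset=2, length=3 (matching 'dbd' starting at position 5)
LZ77 triple: (2, 3, 'b')


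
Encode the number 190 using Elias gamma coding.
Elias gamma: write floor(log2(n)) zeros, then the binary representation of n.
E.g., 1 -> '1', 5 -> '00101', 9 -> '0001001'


num_bits = floor(log2(190)) + 1 = 8
leading_zeros = num_bits - 1 = 7
binary(190) = 10111110

Elias gamma(190) = '0000000' + '10111110' = 000000010111110 (15 bits)


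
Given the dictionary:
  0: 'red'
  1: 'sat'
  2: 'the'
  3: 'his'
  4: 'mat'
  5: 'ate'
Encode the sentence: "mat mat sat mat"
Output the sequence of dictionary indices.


Look up each word in the dictionary:
  'mat' -> 4
  'mat' -> 4
  'sat' -> 1
  'mat' -> 4

Encoded: [4, 4, 1, 4]


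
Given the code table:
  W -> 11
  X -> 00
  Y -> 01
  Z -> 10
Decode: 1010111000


Decoding:
10 -> Z
10 -> Z
11 -> W
10 -> Z
00 -> X


Result: ZZWZX


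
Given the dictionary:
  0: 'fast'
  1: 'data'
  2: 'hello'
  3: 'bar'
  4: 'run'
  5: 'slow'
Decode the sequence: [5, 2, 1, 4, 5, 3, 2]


Look up each index in the dictionary:
  5 -> 'slow'
  2 -> 'hello'
  1 -> 'data'
  4 -> 'run'
  5 -> 'slow'
  3 -> 'bar'
  2 -> 'hello'

Decoded: "slow hello data run slow bar hello"


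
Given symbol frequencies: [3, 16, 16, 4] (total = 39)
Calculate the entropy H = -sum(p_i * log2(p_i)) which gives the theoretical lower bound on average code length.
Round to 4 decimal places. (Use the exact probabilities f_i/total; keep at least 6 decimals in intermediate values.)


Per-symbol terms -p_i * log2(p_i) with p_i = f_i/39:
  p = 3/39 = 0.076923: log2(p) = -3.700440, -p*log2(p) = 0.284649
  p = 16/39 = 0.410256: log2(p) = -1.285402, -p*log2(p) = 0.527345
  p = 16/39 = 0.410256: log2(p) = -1.285402, -p*log2(p) = 0.527345
  p = 4/39 = 0.102564: log2(p) = -3.285402, -p*log2(p) = 0.336964
H = 0.284649 + 0.527345 + 0.527345 + 0.336964 = 1.676303

H = 1.6763 bits/symbol


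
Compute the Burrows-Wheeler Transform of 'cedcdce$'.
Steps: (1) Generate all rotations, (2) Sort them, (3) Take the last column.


Rotations (sorted):
  0: $cedcdce -> last char: e
  1: cdce$ced -> last char: d
  2: ce$cedcd -> last char: d
  3: cedcdce$ -> last char: $
  4: dcdce$ce -> last char: e
  5: dce$cedc -> last char: c
  6: e$cedcdc -> last char: c
  7: edcdce$c -> last char: c


BWT = edd$eccc


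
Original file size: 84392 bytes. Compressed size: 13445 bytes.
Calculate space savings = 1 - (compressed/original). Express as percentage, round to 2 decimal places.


ratio = compressed/original = 13445/84392 = 0.159316
savings = 1 - ratio = 1 - 0.159316 = 0.840684
as a percentage: 0.840684 * 100 = 84.07%

Space savings = 1 - 13445/84392 = 84.07%


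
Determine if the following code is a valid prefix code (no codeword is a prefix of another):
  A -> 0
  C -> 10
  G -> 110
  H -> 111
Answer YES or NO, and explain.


Checking each pair (does one codeword prefix another?):
  A='0' vs C='10': no prefix
  A='0' vs G='110': no prefix
  A='0' vs H='111': no prefix
  C='10' vs A='0': no prefix
  C='10' vs G='110': no prefix
  C='10' vs H='111': no prefix
  G='110' vs A='0': no prefix
  G='110' vs C='10': no prefix
  G='110' vs H='111': no prefix
  H='111' vs A='0': no prefix
  H='111' vs C='10': no prefix
  H='111' vs G='110': no prefix
No violation found over all pairs.

YES -- this is a valid prefix code. No codeword is a prefix of any other codeword.


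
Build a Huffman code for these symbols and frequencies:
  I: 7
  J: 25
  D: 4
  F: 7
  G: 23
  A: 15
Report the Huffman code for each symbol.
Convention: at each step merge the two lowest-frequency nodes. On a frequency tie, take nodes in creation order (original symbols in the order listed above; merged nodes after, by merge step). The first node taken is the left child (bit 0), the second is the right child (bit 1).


Huffman tree construction:
Step 1: Merge D(4) + I(7) = 11
Step 2: Merge F(7) + (D+I)(11) = 18
Step 3: Merge A(15) + (F+(D+I))(18) = 33
Step 4: Merge G(23) + J(25) = 48
Step 5: Merge (A+(F+(D+I)))(33) + (G+J)(48) = 81
Read each symbol's code off the tree from the root (left child = 0, right child = 1).

Codes:
  I: 0111 (length 4)
  J: 11 (length 2)
  D: 0110 (length 4)
  F: 010 (length 3)
  G: 10 (length 2)
  A: 00 (length 2)
Average code length: 191/81 = 2.3580 bits/symbol


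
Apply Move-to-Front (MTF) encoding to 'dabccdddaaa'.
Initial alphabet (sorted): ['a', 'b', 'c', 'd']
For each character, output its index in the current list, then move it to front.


MTF encoding:
'd': index 3 in ['a', 'b', 'c', 'd'] -> ['d', 'a', 'b', 'c']
'a': index 1 in ['d', 'a', 'b', 'c'] -> ['a', 'd', 'b', 'c']
'b': index 2 in ['a', 'd', 'b', 'c'] -> ['b', 'a', 'd', 'c']
'c': index 3 in ['b', 'a', 'd', 'c'] -> ['c', 'b', 'a', 'd']
'c': index 0 in ['c', 'b', 'a', 'd'] -> ['c', 'b', 'a', 'd']
'd': index 3 in ['c', 'b', 'a', 'd'] -> ['d', 'c', 'b', 'a']
'd': index 0 in ['d', 'c', 'b', 'a'] -> ['d', 'c', 'b', 'a']
'd': index 0 in ['d', 'c', 'b', 'a'] -> ['d', 'c', 'b', 'a']
'a': index 3 in ['d', 'c', 'b', 'a'] -> ['a', 'd', 'c', 'b']
'a': index 0 in ['a', 'd', 'c', 'b'] -> ['a', 'd', 'c', 'b']
'a': index 0 in ['a', 'd', 'c', 'b'] -> ['a', 'd', 'c', 'b']


Output: [3, 1, 2, 3, 0, 3, 0, 0, 3, 0, 0]


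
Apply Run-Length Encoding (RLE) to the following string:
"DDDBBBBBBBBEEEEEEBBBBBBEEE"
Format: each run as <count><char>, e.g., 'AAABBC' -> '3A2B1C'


Scanning runs left to right:
  i=0: run of 'D' x 3 -> '3D'
  i=3: run of 'B' x 8 -> '8B'
  i=11: run of 'E' x 6 -> '6E'
  i=17: run of 'B' x 6 -> '6B'
  i=23: run of 'E' x 3 -> '3E'

RLE = 3D8B6E6B3E
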